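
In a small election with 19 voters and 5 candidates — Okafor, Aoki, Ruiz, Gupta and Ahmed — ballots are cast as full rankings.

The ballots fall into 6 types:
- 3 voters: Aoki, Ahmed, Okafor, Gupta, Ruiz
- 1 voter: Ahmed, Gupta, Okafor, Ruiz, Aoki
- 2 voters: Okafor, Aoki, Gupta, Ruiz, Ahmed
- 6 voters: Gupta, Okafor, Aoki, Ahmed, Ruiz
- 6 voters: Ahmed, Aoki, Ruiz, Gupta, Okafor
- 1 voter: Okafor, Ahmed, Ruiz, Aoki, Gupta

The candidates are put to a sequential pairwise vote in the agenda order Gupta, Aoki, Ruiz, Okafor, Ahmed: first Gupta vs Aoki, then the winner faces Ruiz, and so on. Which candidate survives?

Ahmed

Round 1: Gupta vs Aoki — 7–12, Aoki advances.
Round 2: Aoki vs Ruiz — 17–2, Aoki advances.
Round 3: Aoki vs Okafor — 9–10, Okafor advances.
Round 4: Okafor vs Ahmed — 9–10, Ahmed advances.
Ahmed survives the agenda.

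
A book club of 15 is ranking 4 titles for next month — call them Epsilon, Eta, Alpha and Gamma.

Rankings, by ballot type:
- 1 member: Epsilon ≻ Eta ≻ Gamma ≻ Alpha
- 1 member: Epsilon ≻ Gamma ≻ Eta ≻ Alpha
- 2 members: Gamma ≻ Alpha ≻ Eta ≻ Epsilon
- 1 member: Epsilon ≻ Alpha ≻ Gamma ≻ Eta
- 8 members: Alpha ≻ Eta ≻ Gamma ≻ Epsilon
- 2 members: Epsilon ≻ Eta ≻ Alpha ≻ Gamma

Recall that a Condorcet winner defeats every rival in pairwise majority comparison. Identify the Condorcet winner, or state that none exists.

Alpha

Head-to-head results (15 members):
Epsilon vs Eta: 1+1+1+2 = 5 for Epsilon, 10 for Eta — Eta by 10–5.
Epsilon vs Alpha: 5 to 10, Alpha.
Epsilon vs Gamma: Epsilon preferred on 1+1+1+2 = 5 ballots; Gamma wins 10–5.
Eta vs Alpha: Alpha wins 11–4.
Eta vs Gamma: 1+8+2 = 11 for Eta, 4 for Gamma — Eta by 11–4.
Alpha vs Gamma: Alpha wins 11–4.
Alpha wins every pairwise contest, so Alpha is the Condorcet winner.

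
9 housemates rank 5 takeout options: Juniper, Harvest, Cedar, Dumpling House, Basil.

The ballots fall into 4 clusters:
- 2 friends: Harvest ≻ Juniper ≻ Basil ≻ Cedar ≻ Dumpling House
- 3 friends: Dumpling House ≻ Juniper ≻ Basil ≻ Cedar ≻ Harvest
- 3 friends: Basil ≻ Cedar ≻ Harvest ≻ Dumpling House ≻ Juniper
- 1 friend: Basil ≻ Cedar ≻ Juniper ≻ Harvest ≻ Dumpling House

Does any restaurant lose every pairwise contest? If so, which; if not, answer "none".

Pairwise majorities:
Juniper vs Harvest: Harvest, 5–4.
Juniper vs Cedar: Juniper, 5–4.
Juniper vs Dumpling House: Dumpling House, 6–3.
Juniper–Basil: Juniper 5–4.
Harvest vs Cedar: 2 to 7, Cedar.
Harvest vs Dumpling House: Harvest, 6–3.
Harvest–Basil: Basil 7–2.
Cedar vs Dumpling House: Cedar, 6–3.
Cedar vs Basil: Cedar preferred on 0 ballots; Basil wins 9–0.
Dumpling House vs Basil: Dumpling House is ranked higher on 3 ballots, Basil on 6. Basil wins 6–3.
Every restaurant wins at least one matchup (Juniper beats Cedar; Harvest beats Juniper; Cedar beats Harvest; Dumpling House beats Juniper; Basil beats Harvest), so there is no Condorcet loser.

none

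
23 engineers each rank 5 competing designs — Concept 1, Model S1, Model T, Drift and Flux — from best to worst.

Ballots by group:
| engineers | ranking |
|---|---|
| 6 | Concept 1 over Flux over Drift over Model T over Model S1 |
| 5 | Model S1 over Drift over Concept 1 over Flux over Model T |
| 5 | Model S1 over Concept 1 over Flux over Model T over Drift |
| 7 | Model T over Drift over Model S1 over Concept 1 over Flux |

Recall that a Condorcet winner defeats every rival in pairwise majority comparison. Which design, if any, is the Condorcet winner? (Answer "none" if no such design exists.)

none

Pairwise majorities:
Concept 1 vs Model S1: Model S1 wins 17–6.
Concept 1 vs Model T: Concept 1, 16–7.
Concept 1 vs Drift: Drift wins 12–11.
Concept 1 vs Flux: Concept 1 wins 23–0.
Model S1 vs Model T: Model T, 13–10.
Model S1 vs Drift: Drift wins 13–10.
Model S1–Flux: Model S1 17–6.
Model T–Drift: Model T 12–11.
Model T vs Flux: Flux, 16–7.
Drift–Flux: Drift 12–11.
No design is unbeaten: Concept 1 loses to Model S1; Model S1 loses to Model T; Model T loses to Concept 1; Drift loses to Model T; Flux loses to Concept 1. In particular Concept 1 beats Model T beats Model S1 beats Concept 1 is a majority cycle — no Condorcet winner exists.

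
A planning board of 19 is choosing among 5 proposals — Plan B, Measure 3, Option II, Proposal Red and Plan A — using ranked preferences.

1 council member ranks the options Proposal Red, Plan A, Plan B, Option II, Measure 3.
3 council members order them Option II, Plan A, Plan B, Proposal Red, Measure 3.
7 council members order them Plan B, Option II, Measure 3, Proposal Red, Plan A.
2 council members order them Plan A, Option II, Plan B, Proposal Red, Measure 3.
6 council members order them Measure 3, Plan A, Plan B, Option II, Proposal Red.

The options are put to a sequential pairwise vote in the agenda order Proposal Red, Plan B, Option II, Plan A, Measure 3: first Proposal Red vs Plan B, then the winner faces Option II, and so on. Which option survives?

Measure 3

Round 1: Proposal Red vs Plan B — 1–18, Plan B advances.
Round 2: Plan B vs Option II — 14–5, Plan B advances.
Round 3: Plan B vs Plan A — 7–12, Plan A advances.
Round 4: Plan A vs Measure 3 — 6–13, Measure 3 advances.
Measure 3 survives the agenda.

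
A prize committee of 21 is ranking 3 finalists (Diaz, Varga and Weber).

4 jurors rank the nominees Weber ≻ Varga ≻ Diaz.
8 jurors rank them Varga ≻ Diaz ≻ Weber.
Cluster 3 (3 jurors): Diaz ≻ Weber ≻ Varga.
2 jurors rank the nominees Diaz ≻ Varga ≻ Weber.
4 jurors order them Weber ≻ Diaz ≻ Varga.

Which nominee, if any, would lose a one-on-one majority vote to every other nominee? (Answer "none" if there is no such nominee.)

Pairwise majorities:
Diaz vs Varga: Diaz preferred on 3+2+4 = 9 ballots; Varga wins 12–9.
Diaz–Weber: Diaz 13–8.
Varga vs Weber: Varga preferred on 8+2 = 10 ballots; Weber wins 11–10.
Every nominee wins at least one matchup (Diaz beats Weber; Varga beats Diaz; Weber beats Varga), so there is no Condorcet loser.

none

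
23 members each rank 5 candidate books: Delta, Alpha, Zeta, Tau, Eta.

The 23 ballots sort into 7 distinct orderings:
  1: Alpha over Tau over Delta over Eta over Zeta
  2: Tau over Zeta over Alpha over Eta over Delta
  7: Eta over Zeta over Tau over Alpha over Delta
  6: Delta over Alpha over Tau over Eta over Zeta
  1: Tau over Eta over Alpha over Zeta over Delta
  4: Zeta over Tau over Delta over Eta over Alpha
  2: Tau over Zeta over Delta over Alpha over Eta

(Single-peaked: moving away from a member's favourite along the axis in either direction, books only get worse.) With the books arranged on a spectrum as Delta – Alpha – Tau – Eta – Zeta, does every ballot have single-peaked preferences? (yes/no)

Axis positions: Delta=1, Alpha=2, Tau=3, Eta=4, Zeta=5.
Group 1 (peak Alpha at position 2): ranking walks positions 2-3-1-4-5, expanding outward from the peak — single-peaked.
Group 2: ranking walks positions 3-5-2-4-1; Zeta is ranked above Eta even though Eta lies between Zeta and the peak Tau on the axis — preferences dip and rise again. Not single-peaked.
Group 3 (peak Eta at position 4): ranking walks positions 4-5-3-2-1, expanding outward from the peak — single-peaked.
Group 4 (peak Delta at position 1): ranking walks positions 1-2-3-4-5, expanding outward from the peak — single-peaked.
Group 5 (peak Tau at position 3): ranking walks positions 3-4-2-5-1, expanding outward from the peak — single-peaked.
Group 6: ranking walks positions 5-3-1-4-2; Tau is ranked above Eta even though Eta lies between Tau and the peak Zeta on the axis — preferences dip and rise again. Not single-peaked.
Group 7: ranking walks positions 3-5-1-2-4; Zeta is ranked above Eta even though Eta lies between Zeta and the peak Tau on the axis — preferences dip and rise again. Not single-peaked.
Group 2 violates single-peakedness, so the profile is not single-peaked on this axis.

no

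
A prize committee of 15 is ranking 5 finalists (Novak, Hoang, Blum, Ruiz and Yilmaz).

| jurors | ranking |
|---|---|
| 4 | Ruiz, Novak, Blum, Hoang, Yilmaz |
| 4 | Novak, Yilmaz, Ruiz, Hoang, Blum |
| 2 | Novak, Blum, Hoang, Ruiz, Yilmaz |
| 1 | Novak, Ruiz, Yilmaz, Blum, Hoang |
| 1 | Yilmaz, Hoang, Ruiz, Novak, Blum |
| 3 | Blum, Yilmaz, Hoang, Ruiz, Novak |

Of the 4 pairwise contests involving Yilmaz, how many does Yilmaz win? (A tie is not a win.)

2

Yilmaz against each rival (15 jurors):
Yilmaz vs Novak: Novak, 11–4.
Yilmaz vs Hoang: Yilmaz wins 9–6.
Yilmaz vs Blum: Blum wins 9–6.
Yilmaz vs Ruiz: 8 to 7, Yilmaz.
Yilmaz beats Hoang, Ruiz; loses to Novak, Blum — 2 pairwise wins.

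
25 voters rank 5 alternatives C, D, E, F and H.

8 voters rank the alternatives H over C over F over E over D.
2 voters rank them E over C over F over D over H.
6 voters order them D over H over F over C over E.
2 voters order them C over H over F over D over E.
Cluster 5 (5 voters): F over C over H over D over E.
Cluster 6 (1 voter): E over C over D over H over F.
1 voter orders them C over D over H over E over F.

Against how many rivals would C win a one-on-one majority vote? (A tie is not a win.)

C against each rival (25 voters):
C vs D: C is ranked higher on 8+2+2+5+1+1 = 19 ballots, D on 6. C wins 19–6.
C vs E: C preferred on 8+6+2+5+1 = 22 ballots; C wins 22–3.
C vs F: C preferred on 8+2+2+1+1 = 14 ballots; C wins 14–11.
C vs H: H, 14–11.
C beats D, E, F; loses to H — 3 pairwise wins.

3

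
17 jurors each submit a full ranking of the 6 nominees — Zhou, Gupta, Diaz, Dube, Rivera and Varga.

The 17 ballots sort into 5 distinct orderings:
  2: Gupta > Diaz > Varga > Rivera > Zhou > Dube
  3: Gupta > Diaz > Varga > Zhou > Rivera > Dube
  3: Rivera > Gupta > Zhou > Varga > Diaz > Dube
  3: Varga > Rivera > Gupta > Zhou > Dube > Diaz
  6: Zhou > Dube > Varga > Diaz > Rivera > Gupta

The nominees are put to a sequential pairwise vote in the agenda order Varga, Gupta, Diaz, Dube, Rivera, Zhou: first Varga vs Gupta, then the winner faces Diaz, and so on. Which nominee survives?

Zhou

Round 1: Varga vs Gupta — 9–8, Varga advances.
Round 2: Varga vs Diaz — 12–5, Varga advances.
Round 3: Varga vs Dube — 11–6, Varga advances.
Round 4: Varga vs Rivera — 14–3, Varga advances.
Round 5: Varga vs Zhou — 8–9, Zhou advances.
Zhou survives the agenda.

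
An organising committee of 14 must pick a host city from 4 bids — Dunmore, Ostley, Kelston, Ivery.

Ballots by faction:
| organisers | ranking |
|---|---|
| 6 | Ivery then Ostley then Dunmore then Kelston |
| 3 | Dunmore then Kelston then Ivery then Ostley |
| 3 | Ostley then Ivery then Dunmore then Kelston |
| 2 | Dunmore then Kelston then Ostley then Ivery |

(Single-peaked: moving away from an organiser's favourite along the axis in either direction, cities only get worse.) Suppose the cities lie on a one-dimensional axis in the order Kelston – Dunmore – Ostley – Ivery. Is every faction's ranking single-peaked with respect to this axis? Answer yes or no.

Axis positions: Kelston=1, Dunmore=2, Ostley=3, Ivery=4.
Faction 1 (peak Ivery at position 4): ranking walks positions 4-3-2-1, expanding outward from the peak — single-peaked.
Faction 2: ranking walks positions 2-1-4-3; Ivery is ranked above Ostley even though Ostley lies between Ivery and the peak Dunmore on the axis — preferences dip and rise again. Not single-peaked.
Faction 3 (peak Ostley at position 3): ranking walks positions 3-4-2-1, expanding outward from the peak — single-peaked.
Faction 4 (peak Dunmore at position 2): ranking walks positions 2-1-3-4, expanding outward from the peak — single-peaked.
Faction 2 violates single-peakedness, so the profile is not single-peaked on this axis.

no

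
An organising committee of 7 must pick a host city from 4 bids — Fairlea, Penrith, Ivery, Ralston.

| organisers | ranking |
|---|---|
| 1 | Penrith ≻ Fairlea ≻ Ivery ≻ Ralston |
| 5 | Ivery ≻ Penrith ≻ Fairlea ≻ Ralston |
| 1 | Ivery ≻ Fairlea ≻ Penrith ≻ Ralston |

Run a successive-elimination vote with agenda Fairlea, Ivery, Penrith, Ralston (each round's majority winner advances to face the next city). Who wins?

Round 1: Fairlea vs Ivery — 1–6, Ivery advances.
Round 2: Ivery vs Penrith — 6–1, Ivery advances.
Round 3: Ivery vs Ralston — 7–0, Ivery advances.
Ivery survives the agenda.

Ivery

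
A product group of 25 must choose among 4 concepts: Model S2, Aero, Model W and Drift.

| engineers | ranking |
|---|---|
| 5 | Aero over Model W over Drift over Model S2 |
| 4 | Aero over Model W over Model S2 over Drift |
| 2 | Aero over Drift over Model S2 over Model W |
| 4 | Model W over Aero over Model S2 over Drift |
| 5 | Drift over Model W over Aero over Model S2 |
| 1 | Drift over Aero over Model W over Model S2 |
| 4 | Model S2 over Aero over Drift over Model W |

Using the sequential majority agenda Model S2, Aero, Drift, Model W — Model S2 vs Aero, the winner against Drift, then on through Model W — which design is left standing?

Round 1: Model S2 vs Aero — 4–21, Aero advances.
Round 2: Aero vs Drift — 19–6, Aero advances.
Round 3: Aero vs Model W — 16–9, Aero advances.
Aero survives the agenda.

Aero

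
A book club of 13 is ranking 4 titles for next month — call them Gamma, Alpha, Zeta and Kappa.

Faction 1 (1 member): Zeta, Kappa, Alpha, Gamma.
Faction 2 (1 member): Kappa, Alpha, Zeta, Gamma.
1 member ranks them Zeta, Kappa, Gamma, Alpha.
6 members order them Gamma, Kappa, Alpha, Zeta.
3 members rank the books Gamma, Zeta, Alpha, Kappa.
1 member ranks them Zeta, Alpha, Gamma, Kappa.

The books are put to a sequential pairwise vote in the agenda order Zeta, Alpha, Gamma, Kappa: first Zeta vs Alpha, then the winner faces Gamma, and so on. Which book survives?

Gamma

Round 1: Zeta vs Alpha — 6–7, Alpha advances.
Round 2: Alpha vs Gamma — 3–10, Gamma advances.
Round 3: Gamma vs Kappa — 10–3, Gamma advances.
The agenda winner is Gamma.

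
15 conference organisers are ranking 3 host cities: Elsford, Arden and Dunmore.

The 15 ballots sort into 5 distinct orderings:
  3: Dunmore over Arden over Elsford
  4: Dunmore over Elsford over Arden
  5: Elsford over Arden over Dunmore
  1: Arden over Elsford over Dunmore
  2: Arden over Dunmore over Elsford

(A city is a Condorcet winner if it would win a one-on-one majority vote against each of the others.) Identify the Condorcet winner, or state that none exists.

none

Pairwise majorities:
Elsford–Arden: Elsford 9–6.
Elsford–Dunmore: Dunmore 9–6.
Arden vs Dunmore: Arden wins 8–7.
Every city loses at least once (Elsford loses to Dunmore; Arden loses to Elsford; Dunmore loses to Arden). The majority relation contains the cycle Elsford beats Arden beats Dunmore beats Elsford, so there is no Condorcet winner.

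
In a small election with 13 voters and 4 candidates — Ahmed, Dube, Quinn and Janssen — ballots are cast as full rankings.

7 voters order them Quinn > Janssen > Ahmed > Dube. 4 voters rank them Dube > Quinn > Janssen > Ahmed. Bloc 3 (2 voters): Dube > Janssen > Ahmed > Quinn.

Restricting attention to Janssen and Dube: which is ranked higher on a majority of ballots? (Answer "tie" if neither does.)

Janssen

Ballots ranking Janssen above Dube: 7.
Ballots ranking Dube above Janssen: 13 − 7 = 6.
Janssen wins the head-to-head 7–6.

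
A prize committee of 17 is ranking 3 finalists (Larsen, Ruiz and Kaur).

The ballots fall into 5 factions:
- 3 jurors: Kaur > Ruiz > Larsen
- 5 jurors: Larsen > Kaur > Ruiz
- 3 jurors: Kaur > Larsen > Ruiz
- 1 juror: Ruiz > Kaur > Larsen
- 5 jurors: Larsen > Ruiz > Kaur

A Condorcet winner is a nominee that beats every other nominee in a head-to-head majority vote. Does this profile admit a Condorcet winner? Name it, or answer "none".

Larsen

Pairwise majorities:
Larsen vs Ruiz: Larsen wins 13–4.
Larsen vs Kaur: Larsen, 10–7.
Ruiz vs Kaur: Kaur wins 11–6.
Larsen wins every pairwise contest, so Larsen is the Condorcet winner.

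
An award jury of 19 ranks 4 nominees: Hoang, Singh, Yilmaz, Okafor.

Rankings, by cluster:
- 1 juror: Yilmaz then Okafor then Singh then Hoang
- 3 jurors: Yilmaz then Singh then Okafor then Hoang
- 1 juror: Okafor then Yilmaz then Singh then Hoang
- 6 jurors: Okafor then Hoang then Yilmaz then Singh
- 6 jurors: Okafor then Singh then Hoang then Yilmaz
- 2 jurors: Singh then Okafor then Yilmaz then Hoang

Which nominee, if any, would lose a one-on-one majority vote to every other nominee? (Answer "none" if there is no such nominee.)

Head-to-head results (19 jurors):
Hoang vs Singh: Hoang preferred on 6 ballots; Singh wins 13–6.
Hoang vs Yilmaz: Hoang is ranked higher on 6+6 = 12 ballots, Yilmaz on 7. Hoang wins 12–7.
Hoang vs Okafor: 0 to 19, Okafor.
Singh vs Yilmaz: 8 to 11, Yilmaz.
Singh vs Okafor: Okafor wins 14–5.
Yilmaz vs Okafor: Yilmaz preferred on 1+3 = 4 ballots; Okafor wins 15–4.
Each nominee has at least one pairwise win (Hoang beats Yilmaz; Singh beats Hoang; Yilmaz beats Singh; Okafor beats Hoang) — no Condorcet loser.

none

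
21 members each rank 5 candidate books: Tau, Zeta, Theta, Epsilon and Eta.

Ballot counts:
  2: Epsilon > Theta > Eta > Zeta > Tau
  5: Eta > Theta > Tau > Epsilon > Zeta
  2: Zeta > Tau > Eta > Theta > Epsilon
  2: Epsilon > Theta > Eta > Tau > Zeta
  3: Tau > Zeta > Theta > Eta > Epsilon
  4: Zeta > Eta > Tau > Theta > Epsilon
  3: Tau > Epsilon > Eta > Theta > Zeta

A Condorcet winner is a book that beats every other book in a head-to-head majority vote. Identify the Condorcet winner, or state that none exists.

Head-to-head results (21 members):
Tau vs Zeta: Tau wins 13–8.
Tau vs Theta: Tau, 12–9.
Tau vs Epsilon: Tau, 17–4.
Tau vs Eta: Eta, 13–8.
Zeta vs Theta: Theta, 12–9.
Zeta vs Epsilon: Epsilon, 12–9.
Zeta–Eta: Eta 12–9.
Theta vs Epsilon: Theta wins 14–7.
Theta vs Eta: Eta wins 14–7.
Epsilon vs Eta: Eta wins 14–7.
Only Eta has no losses; Eta is the Condorcet winner.

Eta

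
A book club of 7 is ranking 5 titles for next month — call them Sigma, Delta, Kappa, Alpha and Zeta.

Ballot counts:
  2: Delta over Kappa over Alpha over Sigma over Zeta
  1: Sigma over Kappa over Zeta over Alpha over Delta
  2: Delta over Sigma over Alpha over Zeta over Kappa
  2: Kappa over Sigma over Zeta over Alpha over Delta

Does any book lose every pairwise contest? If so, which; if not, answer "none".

Pairwise majorities:
Sigma–Delta: Delta 4–3.
Sigma–Kappa: Kappa 4–3.
Sigma vs Alpha: 1+2+2 = 5 for Sigma, 2 for Alpha — Sigma by 5–2.
Sigma vs Zeta: Sigma is ranked higher on 2+1+2+2 = 7 ballots, Zeta on 0. Sigma wins 7–0.
Delta vs Kappa: Delta preferred on 2+2 = 4 ballots; Delta wins 4–3.
Delta–Alpha: Delta 4–3.
Delta vs Zeta: Delta wins 4–3.
Kappa–Alpha: Kappa 5–2.
Kappa vs Zeta: Kappa wins 5–2.
Alpha vs Zeta: 4 to 3, Alpha.
Only Zeta has no wins; Zeta is the Condorcet loser.

Zeta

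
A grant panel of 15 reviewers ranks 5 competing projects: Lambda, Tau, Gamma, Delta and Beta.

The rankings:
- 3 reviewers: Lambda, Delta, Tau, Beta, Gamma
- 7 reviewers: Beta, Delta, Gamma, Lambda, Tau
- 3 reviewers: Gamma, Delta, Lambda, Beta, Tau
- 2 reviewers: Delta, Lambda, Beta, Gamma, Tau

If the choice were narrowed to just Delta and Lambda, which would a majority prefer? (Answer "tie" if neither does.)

Ballots ranking Delta above Lambda: 7 + 3 + 2 = 12.
Ballots ranking Lambda above Delta: 15 − 12 = 3.
Delta wins the head-to-head 12–3.

Delta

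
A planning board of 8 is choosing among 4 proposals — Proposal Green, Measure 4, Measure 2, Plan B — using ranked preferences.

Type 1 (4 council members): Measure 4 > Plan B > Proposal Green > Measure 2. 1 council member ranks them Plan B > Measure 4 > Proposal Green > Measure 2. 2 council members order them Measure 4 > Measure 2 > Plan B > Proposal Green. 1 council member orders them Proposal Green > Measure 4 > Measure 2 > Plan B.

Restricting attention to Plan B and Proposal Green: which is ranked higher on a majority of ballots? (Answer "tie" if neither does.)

Ballots ranking Plan B above Proposal Green: 4 + 1 + 2 = 7.
Ballots ranking Proposal Green above Plan B: 8 − 7 = 1.
Plan B wins the head-to-head 7–1.

Plan B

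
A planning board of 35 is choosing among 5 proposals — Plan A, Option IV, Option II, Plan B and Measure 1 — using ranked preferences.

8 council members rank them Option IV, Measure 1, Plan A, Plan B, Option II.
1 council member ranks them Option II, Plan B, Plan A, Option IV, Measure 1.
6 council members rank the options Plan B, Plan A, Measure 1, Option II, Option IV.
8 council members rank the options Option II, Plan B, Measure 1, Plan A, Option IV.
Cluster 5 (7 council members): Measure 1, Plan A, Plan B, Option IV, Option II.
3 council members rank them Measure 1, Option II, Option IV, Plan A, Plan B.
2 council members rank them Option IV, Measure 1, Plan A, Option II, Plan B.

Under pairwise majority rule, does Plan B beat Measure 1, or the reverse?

Measure 1

Ballots ranking Plan B above Measure 1: 1 + 6 + 8 = 15.
Ballots ranking Measure 1 above Plan B: 35 − 15 = 20.
Measure 1 wins the head-to-head 20–15.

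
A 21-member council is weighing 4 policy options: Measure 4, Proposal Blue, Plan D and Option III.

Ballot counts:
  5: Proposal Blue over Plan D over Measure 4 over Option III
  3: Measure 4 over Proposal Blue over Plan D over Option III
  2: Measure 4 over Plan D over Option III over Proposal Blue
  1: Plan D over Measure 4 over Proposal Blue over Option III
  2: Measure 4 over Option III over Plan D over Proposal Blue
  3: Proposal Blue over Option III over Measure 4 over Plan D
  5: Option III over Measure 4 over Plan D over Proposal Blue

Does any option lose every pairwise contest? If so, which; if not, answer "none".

Option III

Head-to-head results (21 council members):
Measure 4 vs Proposal Blue: Measure 4 is ranked higher on 3+2+1+2+5 = 13 ballots, Proposal Blue on 8. Measure 4 wins 13–8.
Measure 4 vs Plan D: Measure 4, 15–6.
Measure 4 vs Option III: Measure 4 wins 13–8.
Proposal Blue vs Plan D: Proposal Blue is ranked higher on 5+3+3 = 11 ballots, Plan D on 10. Proposal Blue wins 11–10.
Proposal Blue vs Option III: Proposal Blue preferred on 5+3+1+3 = 12 ballots; Proposal Blue wins 12–9.
Plan D vs Option III: Plan D is ranked higher on 5+3+2+1 = 11 ballots, Option III on 10. Plan D wins 11–10.
Option III loses to every other option — it is the Condorcet loser.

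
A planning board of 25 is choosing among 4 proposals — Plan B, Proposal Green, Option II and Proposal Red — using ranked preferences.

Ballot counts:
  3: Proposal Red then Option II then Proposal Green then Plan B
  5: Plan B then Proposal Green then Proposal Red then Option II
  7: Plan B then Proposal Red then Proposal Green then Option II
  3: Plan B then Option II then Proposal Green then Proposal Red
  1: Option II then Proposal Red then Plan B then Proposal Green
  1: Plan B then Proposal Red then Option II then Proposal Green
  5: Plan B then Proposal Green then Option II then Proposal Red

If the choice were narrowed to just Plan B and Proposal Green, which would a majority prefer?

Ballots ranking Plan B above Proposal Green: 5 + 7 + 3 + 1 + 1 + 5 = 22.
Ballots ranking Proposal Green above Plan B: 25 − 22 = 3.
Plan B wins the head-to-head 22–3.

Plan B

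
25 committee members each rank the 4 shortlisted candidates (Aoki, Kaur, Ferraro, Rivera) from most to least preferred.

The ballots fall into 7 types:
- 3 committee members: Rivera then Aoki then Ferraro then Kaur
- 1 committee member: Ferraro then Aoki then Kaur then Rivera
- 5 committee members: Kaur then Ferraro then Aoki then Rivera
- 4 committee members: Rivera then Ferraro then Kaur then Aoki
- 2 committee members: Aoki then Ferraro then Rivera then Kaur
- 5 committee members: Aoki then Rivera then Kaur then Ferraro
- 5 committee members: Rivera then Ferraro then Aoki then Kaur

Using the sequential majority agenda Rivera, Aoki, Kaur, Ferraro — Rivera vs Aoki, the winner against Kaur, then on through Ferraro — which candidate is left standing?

Round 1: Rivera vs Aoki — 12–13, Aoki advances.
Round 2: Aoki vs Kaur — 16–9, Aoki advances.
Round 3: Aoki vs Ferraro — 10–15, Ferraro advances.
The agenda winner is Ferraro.

Ferraro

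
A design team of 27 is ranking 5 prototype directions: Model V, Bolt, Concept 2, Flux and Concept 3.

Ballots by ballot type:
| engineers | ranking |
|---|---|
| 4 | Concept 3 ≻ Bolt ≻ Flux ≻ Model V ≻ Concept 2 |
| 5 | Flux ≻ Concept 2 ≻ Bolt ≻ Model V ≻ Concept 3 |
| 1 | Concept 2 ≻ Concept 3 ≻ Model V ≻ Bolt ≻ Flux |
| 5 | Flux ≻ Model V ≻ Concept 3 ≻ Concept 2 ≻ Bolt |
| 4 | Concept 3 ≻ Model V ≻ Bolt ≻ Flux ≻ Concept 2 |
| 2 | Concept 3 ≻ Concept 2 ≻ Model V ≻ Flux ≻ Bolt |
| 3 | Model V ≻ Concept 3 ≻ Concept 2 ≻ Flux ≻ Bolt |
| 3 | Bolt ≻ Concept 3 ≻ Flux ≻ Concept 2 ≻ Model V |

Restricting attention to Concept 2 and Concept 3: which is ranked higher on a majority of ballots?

Ballots ranking Concept 2 above Concept 3: 5 + 1 = 6.
Ballots ranking Concept 3 above Concept 2: 27 − 6 = 21.
Concept 3 wins the head-to-head 21–6.

Concept 3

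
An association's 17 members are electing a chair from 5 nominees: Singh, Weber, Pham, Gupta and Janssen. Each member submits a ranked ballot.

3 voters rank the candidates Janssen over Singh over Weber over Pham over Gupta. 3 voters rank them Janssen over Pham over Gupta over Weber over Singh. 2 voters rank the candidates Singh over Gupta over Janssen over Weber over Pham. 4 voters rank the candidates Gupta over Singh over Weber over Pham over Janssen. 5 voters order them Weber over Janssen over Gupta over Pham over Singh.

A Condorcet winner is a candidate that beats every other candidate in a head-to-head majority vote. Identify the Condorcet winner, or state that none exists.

none

Pairwise majorities:
Singh vs Weber: Singh is ranked higher on 3+2+4 = 9 ballots, Weber on 8. Singh wins 9–8.
Singh vs Pham: Singh preferred on 3+2+4 = 9 ballots; Singh wins 9–8.
Singh vs Gupta: Singh is ranked higher on 3+2 = 5 ballots, Gupta on 12. Gupta wins 12–5.
Singh vs Janssen: 2+4 = 6 for Singh, 11 for Janssen — Janssen by 11–6.
Weber vs Pham: Weber preferred on 3+2+4+5 = 14 ballots; Weber wins 14–3.
Weber vs Gupta: Weber preferred on 3+5 = 8 ballots; Gupta wins 9–8.
Weber vs Janssen: 4+5 = 9 for Weber, 8 for Janssen — Weber by 9–8.
Pham vs Gupta: 6 to 11, Gupta.
Pham vs Janssen: Pham is ranked higher on 4 ballots, Janssen on 13. Janssen wins 13–4.
Gupta vs Janssen: Gupta preferred on 2+4 = 6 ballots; Janssen wins 11–6.
Each candidate drops at least one matchup (Singh loses to Gupta; Weber loses to Singh; Pham loses to Singh; Gupta loses to Janssen; Janssen loses to Weber); the cycle Singh beats Weber beats Janssen beats Singh rules out a Condorcet winner.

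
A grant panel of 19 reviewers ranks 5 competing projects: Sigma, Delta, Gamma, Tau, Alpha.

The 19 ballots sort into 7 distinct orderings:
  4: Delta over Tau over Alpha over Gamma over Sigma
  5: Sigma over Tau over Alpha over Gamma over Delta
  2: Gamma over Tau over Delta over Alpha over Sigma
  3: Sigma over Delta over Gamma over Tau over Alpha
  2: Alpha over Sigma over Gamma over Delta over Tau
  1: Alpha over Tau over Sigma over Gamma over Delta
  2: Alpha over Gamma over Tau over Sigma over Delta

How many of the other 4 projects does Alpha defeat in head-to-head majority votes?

Alpha against each rival (19 reviewers):
Alpha vs Sigma: Alpha wins 11–8.
Alpha vs Delta: Alpha preferred on 5+2+1+2 = 10 ballots; Alpha wins 10–9.
Alpha vs Gamma: 14 to 5, Alpha.
Alpha vs Tau: 5 to 14, Tau.
Alpha beats Sigma, Delta, Gamma; loses to Tau — 3 pairwise wins.

3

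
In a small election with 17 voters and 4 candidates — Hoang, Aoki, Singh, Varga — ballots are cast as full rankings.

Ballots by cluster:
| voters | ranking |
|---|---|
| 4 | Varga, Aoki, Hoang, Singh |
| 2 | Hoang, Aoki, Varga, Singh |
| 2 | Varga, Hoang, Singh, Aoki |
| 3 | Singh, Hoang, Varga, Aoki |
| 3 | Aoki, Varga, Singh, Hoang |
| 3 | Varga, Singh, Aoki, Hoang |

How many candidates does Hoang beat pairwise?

Hoang against each rival (17 voters):
Hoang vs Aoki: Hoang is ranked higher on 2+2+3 = 7 ballots, Aoki on 10. Aoki wins 10–7.
Hoang vs Singh: Singh, 9–8.
Hoang vs Varga: Varga wins 12–5.
Hoang beats no one; loses to Aoki, Singh, Varga — 0 pairwise wins.

0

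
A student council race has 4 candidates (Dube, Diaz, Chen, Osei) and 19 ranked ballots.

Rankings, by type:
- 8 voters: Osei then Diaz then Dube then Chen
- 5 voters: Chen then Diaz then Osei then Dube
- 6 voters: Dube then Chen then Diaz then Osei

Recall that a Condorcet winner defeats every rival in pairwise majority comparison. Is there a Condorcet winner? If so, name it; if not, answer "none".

Pairwise majorities:
Dube vs Diaz: Diaz wins 13–6.
Dube vs Chen: 14 to 5, Dube.
Dube vs Osei: Dube is ranked higher on 6 ballots, Osei on 13. Osei wins 13–6.
Diaz vs Chen: Chen wins 11–8.
Diaz vs Osei: Diaz preferred on 5+6 = 11 ballots; Diaz wins 11–8.
Chen vs Osei: Chen preferred on 5+6 = 11 ballots; Chen wins 11–8.
No candidate is unbeaten: Dube loses to Diaz; Diaz loses to Chen; Chen loses to Dube; Osei loses to Diaz. In particular Dube beats Chen beats Diaz beats Dube is a majority cycle — no Condorcet winner exists.

none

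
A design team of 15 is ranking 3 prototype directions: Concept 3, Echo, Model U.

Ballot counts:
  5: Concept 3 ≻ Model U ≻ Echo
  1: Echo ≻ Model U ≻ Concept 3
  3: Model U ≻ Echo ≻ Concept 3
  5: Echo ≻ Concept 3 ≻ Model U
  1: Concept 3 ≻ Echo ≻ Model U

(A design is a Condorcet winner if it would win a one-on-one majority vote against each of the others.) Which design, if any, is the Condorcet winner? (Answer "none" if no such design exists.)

Pairwise majorities:
Concept 3 vs Echo: Concept 3 preferred on 5+1 = 6 ballots; Echo wins 9–6.
Concept 3 vs Model U: Concept 3 is ranked higher on 5+5+1 = 11 ballots, Model U on 4. Concept 3 wins 11–4.
Echo vs Model U: Echo preferred on 1+5+1 = 7 ballots; Model U wins 8–7.
Each design drops at least one matchup (Concept 3 loses to Echo; Echo loses to Model U; Model U loses to Concept 3); the cycle Concept 3 > Model U > Echo > Concept 3 rules out a Condorcet winner.

none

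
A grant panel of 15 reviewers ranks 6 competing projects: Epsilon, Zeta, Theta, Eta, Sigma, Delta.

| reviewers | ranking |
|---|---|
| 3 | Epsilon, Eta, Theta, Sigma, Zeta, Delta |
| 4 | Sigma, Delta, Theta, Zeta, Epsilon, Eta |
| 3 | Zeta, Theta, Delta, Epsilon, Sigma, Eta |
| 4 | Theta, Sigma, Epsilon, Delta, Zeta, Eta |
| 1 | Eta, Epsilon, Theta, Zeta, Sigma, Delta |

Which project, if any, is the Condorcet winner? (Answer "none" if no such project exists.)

Theta

Check each pair by majority over 15 ballots:
Epsilon vs Zeta: Epsilon preferred on 3+4+1 = 8 ballots; Epsilon wins 8–7.
Epsilon vs Theta: Epsilon is ranked higher on 3+1 = 4 ballots, Theta on 11. Theta wins 11–4.
Epsilon vs Eta: 14 to 1, Epsilon.
Epsilon vs Sigma: Epsilon preferred on 3+3+1 = 7 ballots; Sigma wins 8–7.
Epsilon vs Delta: 3+4+1 = 8 for Epsilon, 7 for Delta — Epsilon by 8–7.
Zeta vs Theta: 3 for Zeta, 12 for Theta — Theta by 12–3.
Zeta vs Eta: 4+3+4 = 11 for Zeta, 4 for Eta — Zeta by 11–4.
Zeta vs Sigma: Zeta preferred on 3+1 = 4 ballots; Sigma wins 11–4.
Zeta vs Delta: 3+3+1 = 7 for Zeta, 8 for Delta — Delta by 8–7.
Theta vs Eta: 4+3+4 = 11 for Theta, 4 for Eta — Theta by 11–4.
Theta vs Sigma: Theta is ranked higher on 3+3+4+1 = 11 ballots, Sigma on 4. Theta wins 11–4.
Theta vs Delta: 3+3+4+1 = 11 for Theta, 4 for Delta — Theta by 11–4.
Eta vs Sigma: 3+1 = 4 for Eta, 11 for Sigma — Sigma by 11–4.
Eta vs Delta: Eta is ranked higher on 3+1 = 4 ballots, Delta on 11. Delta wins 11–4.
Sigma vs Delta: Sigma preferred on 3+4+4+1 = 12 ballots; Sigma wins 12–3.
Theta beats each of Epsilon, Zeta, Eta, Sigma, Delta — Theta is the Condorcet winner.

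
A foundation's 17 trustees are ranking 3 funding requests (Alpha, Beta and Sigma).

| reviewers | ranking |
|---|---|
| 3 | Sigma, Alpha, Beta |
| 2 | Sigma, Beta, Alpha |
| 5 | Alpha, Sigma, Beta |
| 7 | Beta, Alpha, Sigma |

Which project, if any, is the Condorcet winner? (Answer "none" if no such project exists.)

Head-to-head results (17 reviewers):
Alpha vs Beta: Alpha is ranked higher on 3+5 = 8 ballots, Beta on 9. Beta wins 9–8.
Alpha vs Sigma: Alpha is ranked higher on 5+7 = 12 ballots, Sigma on 5. Alpha wins 12–5.
Beta vs Sigma: Beta is ranked higher on 7 ballots, Sigma on 10. Sigma wins 10–7.
No project is unbeaten: Alpha loses to Beta; Beta loses to Sigma; Sigma loses to Alpha. In particular Alpha beats Sigma beats Beta beats Alpha is a majority cycle — no Condorcet winner exists.

none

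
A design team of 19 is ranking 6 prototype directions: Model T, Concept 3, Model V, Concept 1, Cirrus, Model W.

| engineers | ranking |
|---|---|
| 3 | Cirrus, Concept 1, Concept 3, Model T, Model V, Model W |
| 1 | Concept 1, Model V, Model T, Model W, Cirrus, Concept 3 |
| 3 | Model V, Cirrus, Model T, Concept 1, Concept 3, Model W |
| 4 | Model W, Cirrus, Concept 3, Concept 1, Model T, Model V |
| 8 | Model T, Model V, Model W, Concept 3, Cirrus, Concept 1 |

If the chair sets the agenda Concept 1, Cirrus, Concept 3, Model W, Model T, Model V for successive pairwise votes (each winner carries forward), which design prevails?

Model T

Round 1: Concept 1 vs Cirrus — 1–18, Cirrus advances.
Round 2: Cirrus vs Concept 3 — 11–8, Cirrus advances.
Round 3: Cirrus vs Model W — 6–13, Model W advances.
Round 4: Model W vs Model T — 4–15, Model T advances.
Round 5: Model T vs Model V — 15–4, Model T advances.
Model T survives the agenda.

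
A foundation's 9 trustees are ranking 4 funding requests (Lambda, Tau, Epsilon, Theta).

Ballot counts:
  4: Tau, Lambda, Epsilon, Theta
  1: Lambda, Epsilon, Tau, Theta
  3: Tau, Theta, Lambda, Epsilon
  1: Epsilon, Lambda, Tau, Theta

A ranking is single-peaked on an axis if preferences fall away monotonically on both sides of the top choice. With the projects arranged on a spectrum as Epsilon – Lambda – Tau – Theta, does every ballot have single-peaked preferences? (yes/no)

yes

Axis positions: Epsilon=1, Lambda=2, Tau=3, Theta=4.
Ballot type 1 (peak Tau at position 3): ranking walks positions 3-2-1-4, expanding outward from the peak — single-peaked.
Ballot type 2 (peak Lambda at position 2): ranking walks positions 2-1-3-4, expanding outward from the peak — single-peaked.
Ballot type 3 (peak Tau at position 3): ranking walks positions 3-4-2-1, expanding outward from the peak — single-peaked.
Ballot type 4 (peak Epsilon at position 1): ranking walks positions 1-2-3-4, expanding outward from the peak — single-peaked.
Every ranking is single-peaked on this axis.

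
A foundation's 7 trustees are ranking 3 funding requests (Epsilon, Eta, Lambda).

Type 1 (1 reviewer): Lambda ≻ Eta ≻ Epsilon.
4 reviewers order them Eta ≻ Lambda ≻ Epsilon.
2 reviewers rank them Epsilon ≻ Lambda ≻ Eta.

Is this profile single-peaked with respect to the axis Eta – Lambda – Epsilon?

Axis positions: Eta=1, Lambda=2, Epsilon=3.
Type 1 (peak Lambda at position 2): ranking walks positions 2-1-3, expanding outward from the peak — single-peaked.
Type 2 (peak Eta at position 1): ranking walks positions 1-2-3, expanding outward from the peak — single-peaked.
Type 3 (peak Epsilon at position 3): ranking walks positions 3-2-1, expanding outward from the peak — single-peaked.
Every ranking is single-peaked on this axis.

yes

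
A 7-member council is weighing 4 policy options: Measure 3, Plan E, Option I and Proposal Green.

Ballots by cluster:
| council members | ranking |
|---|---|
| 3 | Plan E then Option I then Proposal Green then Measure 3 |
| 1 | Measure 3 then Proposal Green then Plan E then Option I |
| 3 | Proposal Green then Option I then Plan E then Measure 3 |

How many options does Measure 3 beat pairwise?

Measure 3 against each rival (7 council members):
Measure 3 vs Plan E: Plan E wins 6–1.
Measure 3 vs Option I: Measure 3 preferred on 1 ballot; Option I wins 6–1.
Measure 3 vs Proposal Green: Measure 3 preferred on 1 ballot; Proposal Green wins 6–1.
Measure 3 beats no one; loses to Plan E, Option I, Proposal Green — 0 pairwise wins.

0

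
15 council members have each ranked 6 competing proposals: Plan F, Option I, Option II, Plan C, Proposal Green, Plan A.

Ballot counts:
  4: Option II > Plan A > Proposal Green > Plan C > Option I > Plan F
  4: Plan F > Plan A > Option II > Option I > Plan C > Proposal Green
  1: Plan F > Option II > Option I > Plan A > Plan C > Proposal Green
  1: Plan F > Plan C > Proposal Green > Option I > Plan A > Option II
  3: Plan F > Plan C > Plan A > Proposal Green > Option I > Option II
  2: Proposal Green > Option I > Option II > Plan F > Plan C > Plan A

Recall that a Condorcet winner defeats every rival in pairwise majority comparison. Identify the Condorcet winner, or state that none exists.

Pairwise majorities:
Plan F vs Option I: Plan F, 9–6.
Plan F vs Option II: Plan F wins 9–6.
Plan F–Plan C: Plan F 11–4.
Plan F vs Proposal Green: Plan F, 9–6.
Plan F vs Plan A: Plan F wins 11–4.
Option I vs Option II: Option II wins 9–6.
Option I vs Plan C: Plan C wins 8–7.
Option I vs Proposal Green: Proposal Green wins 10–5.
Option I vs Plan A: Plan A, 11–4.
Option II–Plan C: Option II 11–4.
Option II vs Proposal Green: Option II, 9–6.
Option II vs Plan A: Plan A, 8–7.
Plan C vs Proposal Green: Plan C, 9–6.
Plan C vs Plan A: Plan A wins 9–6.
Proposal Green vs Plan A: Plan A, 12–3.
Plan F beats each of Option I, Option II, Plan C, Proposal Green, Plan A — Plan F is the Condorcet winner.

Plan F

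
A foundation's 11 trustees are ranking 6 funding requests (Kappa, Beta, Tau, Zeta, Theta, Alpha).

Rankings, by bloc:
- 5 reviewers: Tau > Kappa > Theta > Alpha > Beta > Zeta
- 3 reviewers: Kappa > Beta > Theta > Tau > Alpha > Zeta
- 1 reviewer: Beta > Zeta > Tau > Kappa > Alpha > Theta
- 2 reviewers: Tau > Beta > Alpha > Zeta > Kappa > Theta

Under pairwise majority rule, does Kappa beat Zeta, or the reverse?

Kappa

Ballots ranking Kappa above Zeta: 5 + 3 = 8.
Ballots ranking Zeta above Kappa: 11 − 8 = 3.
Kappa wins the head-to-head 8–3.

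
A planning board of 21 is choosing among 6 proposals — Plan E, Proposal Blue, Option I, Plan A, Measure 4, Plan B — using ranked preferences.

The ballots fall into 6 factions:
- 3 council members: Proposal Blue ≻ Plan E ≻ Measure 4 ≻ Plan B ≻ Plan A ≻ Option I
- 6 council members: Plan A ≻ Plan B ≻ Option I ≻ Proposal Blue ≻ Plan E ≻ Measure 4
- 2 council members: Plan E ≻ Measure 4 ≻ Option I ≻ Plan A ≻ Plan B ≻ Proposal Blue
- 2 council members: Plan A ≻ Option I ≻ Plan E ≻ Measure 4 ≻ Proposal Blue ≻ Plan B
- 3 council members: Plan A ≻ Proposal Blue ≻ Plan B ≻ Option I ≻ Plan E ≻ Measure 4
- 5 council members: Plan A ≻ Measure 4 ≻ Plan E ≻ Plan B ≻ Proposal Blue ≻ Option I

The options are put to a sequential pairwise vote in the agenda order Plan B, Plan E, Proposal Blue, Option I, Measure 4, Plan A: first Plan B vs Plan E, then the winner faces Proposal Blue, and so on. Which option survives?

Plan A

Round 1: Plan B vs Plan E — 9–12, Plan E advances.
Round 2: Plan E vs Proposal Blue — 9–12, Proposal Blue advances.
Round 3: Proposal Blue vs Option I — 11–10, Proposal Blue advances.
Round 4: Proposal Blue vs Measure 4 — 12–9, Proposal Blue advances.
Round 5: Proposal Blue vs Plan A — 3–18, Plan A advances.
Plan A survives the agenda.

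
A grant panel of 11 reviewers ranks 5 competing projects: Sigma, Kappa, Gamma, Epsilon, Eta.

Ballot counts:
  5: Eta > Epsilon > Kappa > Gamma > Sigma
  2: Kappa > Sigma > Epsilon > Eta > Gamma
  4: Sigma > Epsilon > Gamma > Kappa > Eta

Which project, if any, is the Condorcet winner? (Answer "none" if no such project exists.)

none

Head-to-head results (11 reviewers):
Sigma–Kappa: Kappa 7–4.
Sigma vs Gamma: Sigma preferred on 2+4 = 6 ballots; Sigma wins 6–5.
Sigma vs Epsilon: Sigma is ranked higher on 2+4 = 6 ballots, Epsilon on 5. Sigma wins 6–5.
Sigma vs Eta: Sigma, 6–5.
Kappa vs Gamma: Kappa preferred on 5+2 = 7 ballots; Kappa wins 7–4.
Kappa vs Epsilon: 2 for Kappa, 9 for Epsilon — Epsilon by 9–2.
Kappa vs Eta: 6 to 5, Kappa.
Gamma vs Epsilon: Epsilon wins 11–0.
Gamma vs Eta: 4 to 7, Eta.
Epsilon vs Eta: Epsilon preferred on 2+4 = 6 ballots; Epsilon wins 6–5.
Each project drops at least one matchup (Sigma loses to Kappa; Kappa loses to Epsilon; Gamma loses to Sigma; Epsilon loses to Sigma; Eta loses to Sigma); the cycle Sigma beats Epsilon beats Kappa beats Sigma rules out a Condorcet winner.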